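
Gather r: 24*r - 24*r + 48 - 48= 0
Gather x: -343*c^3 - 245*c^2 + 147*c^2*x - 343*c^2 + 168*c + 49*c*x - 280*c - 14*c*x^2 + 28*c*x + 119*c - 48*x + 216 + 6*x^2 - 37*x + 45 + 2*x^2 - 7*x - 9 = -343*c^3 - 588*c^2 + 7*c + x^2*(8 - 14*c) + x*(147*c^2 + 77*c - 92) + 252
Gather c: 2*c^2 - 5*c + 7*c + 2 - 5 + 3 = 2*c^2 + 2*c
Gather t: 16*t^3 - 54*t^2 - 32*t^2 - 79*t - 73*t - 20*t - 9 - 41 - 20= 16*t^3 - 86*t^2 - 172*t - 70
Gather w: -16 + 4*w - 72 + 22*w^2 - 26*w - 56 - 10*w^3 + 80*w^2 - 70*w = -10*w^3 + 102*w^2 - 92*w - 144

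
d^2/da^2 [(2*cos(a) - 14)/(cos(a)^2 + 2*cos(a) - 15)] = 2*(-9*(1 - cos(2*a))^2*cos(a)/4 + 15*(1 - cos(2*a))^2/2 - 43*cos(a) + 218*cos(2*a) - 27*cos(3*a)/2 + cos(5*a)/2 - 18)/((cos(a) - 3)^3*(cos(a) + 5)^3)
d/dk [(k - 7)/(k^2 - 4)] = (k^2 - 2*k*(k - 7) - 4)/(k^2 - 4)^2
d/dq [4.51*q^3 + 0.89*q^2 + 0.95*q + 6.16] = 13.53*q^2 + 1.78*q + 0.95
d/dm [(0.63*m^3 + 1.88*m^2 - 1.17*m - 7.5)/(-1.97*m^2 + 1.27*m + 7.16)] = (-1.2411*m^4 + 1.6002*m^3 + 13.6151*m^2 - 2.6284*m + 1.1478)/(3.8809*m^4 - 5.0038*m^3 - 26.5975*m^2 + 18.1864*m + 51.2656)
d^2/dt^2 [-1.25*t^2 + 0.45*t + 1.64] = -2.50000000000000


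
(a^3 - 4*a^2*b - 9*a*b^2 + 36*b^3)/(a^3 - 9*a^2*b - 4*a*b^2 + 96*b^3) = (a - 3*b)/(a - 8*b)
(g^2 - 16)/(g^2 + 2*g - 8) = (g - 4)/(g - 2)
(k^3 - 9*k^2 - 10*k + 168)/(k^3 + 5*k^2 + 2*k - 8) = (k^2 - 13*k + 42)/(k^2 + k - 2)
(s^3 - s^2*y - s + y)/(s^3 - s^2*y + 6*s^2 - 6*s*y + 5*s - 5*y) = (s - 1)/(s + 5)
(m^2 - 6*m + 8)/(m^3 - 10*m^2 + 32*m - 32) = 1/(m - 4)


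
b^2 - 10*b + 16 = (b - 8)*(b - 2)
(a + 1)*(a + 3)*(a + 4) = a^3 + 8*a^2 + 19*a + 12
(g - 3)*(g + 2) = g^2 - g - 6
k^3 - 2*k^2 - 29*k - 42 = (k - 7)*(k + 2)*(k + 3)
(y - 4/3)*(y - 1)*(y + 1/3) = y^3 - 2*y^2 + 5*y/9 + 4/9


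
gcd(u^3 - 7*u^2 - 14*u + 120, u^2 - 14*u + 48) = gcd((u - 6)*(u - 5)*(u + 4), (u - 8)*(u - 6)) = u - 6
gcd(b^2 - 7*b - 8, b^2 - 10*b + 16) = b - 8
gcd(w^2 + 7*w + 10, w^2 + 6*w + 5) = w + 5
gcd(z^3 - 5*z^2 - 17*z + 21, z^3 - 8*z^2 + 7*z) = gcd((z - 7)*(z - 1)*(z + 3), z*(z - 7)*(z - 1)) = z^2 - 8*z + 7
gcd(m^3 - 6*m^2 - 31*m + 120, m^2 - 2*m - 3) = m - 3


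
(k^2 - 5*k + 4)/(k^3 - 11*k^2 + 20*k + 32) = (k - 1)/(k^2 - 7*k - 8)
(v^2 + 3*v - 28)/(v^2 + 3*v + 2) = (v^2 + 3*v - 28)/(v^2 + 3*v + 2)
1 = 1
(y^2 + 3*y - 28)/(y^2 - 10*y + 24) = (y + 7)/(y - 6)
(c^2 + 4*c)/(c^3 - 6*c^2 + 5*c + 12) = c*(c + 4)/(c^3 - 6*c^2 + 5*c + 12)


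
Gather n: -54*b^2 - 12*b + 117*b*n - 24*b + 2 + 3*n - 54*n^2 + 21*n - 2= -54*b^2 - 36*b - 54*n^2 + n*(117*b + 24)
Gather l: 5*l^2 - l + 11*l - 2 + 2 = 5*l^2 + 10*l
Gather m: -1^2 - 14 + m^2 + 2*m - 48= m^2 + 2*m - 63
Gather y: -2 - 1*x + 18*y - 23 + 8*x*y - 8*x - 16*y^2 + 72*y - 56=-9*x - 16*y^2 + y*(8*x + 90) - 81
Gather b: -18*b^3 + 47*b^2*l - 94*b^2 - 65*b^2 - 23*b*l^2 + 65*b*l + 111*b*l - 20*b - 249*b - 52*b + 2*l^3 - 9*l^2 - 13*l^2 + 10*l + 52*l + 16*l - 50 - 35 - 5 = -18*b^3 + b^2*(47*l - 159) + b*(-23*l^2 + 176*l - 321) + 2*l^3 - 22*l^2 + 78*l - 90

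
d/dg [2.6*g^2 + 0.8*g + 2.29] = 5.2*g + 0.8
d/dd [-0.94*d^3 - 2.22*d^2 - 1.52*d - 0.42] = -2.82*d^2 - 4.44*d - 1.52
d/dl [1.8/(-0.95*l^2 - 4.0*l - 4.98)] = (3.42*l + 7.2)/(0.95*l^2 + 4.0*l + 4.98)^2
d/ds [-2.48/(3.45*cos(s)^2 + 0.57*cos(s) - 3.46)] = -(17.112*cos(s) + 1.4136)*sin(s)/(3.45*cos(s)^2 + 0.57*cos(s) - 3.46)^2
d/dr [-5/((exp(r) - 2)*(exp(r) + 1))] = (10*exp(r) - 5)/(4*(exp(r) - 2)^2*cosh(r/2)^2)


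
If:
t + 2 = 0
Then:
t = -2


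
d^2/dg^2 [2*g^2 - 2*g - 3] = 4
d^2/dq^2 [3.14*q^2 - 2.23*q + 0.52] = 6.28000000000000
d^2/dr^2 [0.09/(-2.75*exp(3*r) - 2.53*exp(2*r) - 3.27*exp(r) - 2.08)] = ((2.2275*exp(2*r) + 0.9108*exp(r) + 0.2943)*(2.75*exp(3*r) + 2.53*exp(2*r) + 3.27*exp(r) + 2.08) - 0.09*(8.25*exp(2*r) + 5.06*exp(r) + 3.27)*(16.5*exp(2*r) + 10.12*exp(r) + 6.54)*exp(r))*exp(r)/(2.75*exp(3*r) + 2.53*exp(2*r) + 3.27*exp(r) + 2.08)^3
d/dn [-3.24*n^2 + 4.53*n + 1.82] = 4.53 - 6.48*n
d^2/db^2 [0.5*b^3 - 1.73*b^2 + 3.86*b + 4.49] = 3.0*b - 3.46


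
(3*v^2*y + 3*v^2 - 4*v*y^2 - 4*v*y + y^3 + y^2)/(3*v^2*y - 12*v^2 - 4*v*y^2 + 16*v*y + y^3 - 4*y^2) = (y + 1)/(y - 4)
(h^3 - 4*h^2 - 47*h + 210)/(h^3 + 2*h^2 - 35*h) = (h - 6)/h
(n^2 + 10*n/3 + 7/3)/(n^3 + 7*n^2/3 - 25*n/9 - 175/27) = 9*(n + 1)/(9*n^2 - 25)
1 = 1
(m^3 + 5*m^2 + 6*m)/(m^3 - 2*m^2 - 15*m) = (m + 2)/(m - 5)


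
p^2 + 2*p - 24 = (p - 4)*(p + 6)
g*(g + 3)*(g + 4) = g^3 + 7*g^2 + 12*g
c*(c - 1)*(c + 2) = c^3 + c^2 - 2*c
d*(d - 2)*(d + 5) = d^3 + 3*d^2 - 10*d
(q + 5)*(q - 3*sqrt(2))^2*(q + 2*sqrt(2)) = q^4 - 4*sqrt(2)*q^3 + 5*q^3 - 20*sqrt(2)*q^2 - 6*q^2 - 30*q + 36*sqrt(2)*q + 180*sqrt(2)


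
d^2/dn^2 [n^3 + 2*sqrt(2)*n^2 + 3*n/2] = 6*n + 4*sqrt(2)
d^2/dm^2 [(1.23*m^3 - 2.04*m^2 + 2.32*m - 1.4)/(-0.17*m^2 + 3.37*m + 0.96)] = (5.55111512312578e-17*m^5 + 8.88178419700125e-16*m^4 - 26.13611*m^3 - 21.635448*m^2 - 13.885512*m + 51.027736)/(0.004913*m^6 - 0.292179*m^5 + 5.708787*m^4 - 34.972849*m^3 - 32.237856*m^2 - 9.317376*m - 0.884736)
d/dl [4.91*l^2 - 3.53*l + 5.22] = 9.82*l - 3.53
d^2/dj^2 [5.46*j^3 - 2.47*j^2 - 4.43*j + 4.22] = 32.76*j - 4.94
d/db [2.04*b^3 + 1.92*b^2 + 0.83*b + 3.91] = 6.12*b^2 + 3.84*b + 0.83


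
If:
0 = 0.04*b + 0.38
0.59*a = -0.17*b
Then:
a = 2.74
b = -9.50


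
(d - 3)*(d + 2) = d^2 - d - 6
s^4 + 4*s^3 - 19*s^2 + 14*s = s*(s - 2)*(s - 1)*(s + 7)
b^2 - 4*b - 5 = (b - 5)*(b + 1)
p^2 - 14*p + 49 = (p - 7)^2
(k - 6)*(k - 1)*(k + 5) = k^3 - 2*k^2 - 29*k + 30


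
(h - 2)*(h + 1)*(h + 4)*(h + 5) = h^4 + 8*h^3 + 9*h^2 - 38*h - 40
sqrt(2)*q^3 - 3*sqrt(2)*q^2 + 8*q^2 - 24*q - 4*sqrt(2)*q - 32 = (q - 4)*(q + 4*sqrt(2))*(sqrt(2)*q + sqrt(2))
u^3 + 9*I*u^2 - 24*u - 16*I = (u + I)*(u + 4*I)^2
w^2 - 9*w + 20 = (w - 5)*(w - 4)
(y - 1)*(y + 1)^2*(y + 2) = y^4 + 3*y^3 + y^2 - 3*y - 2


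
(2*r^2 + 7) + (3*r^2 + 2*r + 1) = 5*r^2 + 2*r + 8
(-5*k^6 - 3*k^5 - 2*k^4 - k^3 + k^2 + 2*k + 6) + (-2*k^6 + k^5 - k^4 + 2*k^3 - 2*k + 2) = -7*k^6 - 2*k^5 - 3*k^4 + k^3 + k^2 + 8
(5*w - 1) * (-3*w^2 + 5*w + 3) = -15*w^3 + 28*w^2 + 10*w - 3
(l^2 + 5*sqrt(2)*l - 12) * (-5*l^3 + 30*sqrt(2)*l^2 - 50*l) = -5*l^5 + 5*sqrt(2)*l^4 + 310*l^3 - 610*sqrt(2)*l^2 + 600*l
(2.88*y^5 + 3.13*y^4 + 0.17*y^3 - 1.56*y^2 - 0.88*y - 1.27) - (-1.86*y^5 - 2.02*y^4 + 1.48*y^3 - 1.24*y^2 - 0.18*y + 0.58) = 4.74*y^5 + 5.15*y^4 - 1.31*y^3 - 0.32*y^2 - 0.7*y - 1.85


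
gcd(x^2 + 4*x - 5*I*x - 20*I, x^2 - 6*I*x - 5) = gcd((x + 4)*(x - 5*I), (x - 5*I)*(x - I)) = x - 5*I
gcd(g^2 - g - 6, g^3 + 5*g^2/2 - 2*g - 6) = g + 2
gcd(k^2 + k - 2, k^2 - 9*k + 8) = k - 1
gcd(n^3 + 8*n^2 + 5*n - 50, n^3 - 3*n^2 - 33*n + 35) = n + 5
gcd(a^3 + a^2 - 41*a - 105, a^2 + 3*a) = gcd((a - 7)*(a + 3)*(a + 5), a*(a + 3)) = a + 3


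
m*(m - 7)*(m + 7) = m^3 - 49*m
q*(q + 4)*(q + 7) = q^3 + 11*q^2 + 28*q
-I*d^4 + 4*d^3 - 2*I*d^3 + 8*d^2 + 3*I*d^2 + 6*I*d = d*(d + 2)*(d + 3*I)*(-I*d + 1)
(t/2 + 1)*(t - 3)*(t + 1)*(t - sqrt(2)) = t^4/2 - sqrt(2)*t^3/2 - 7*t^2/2 - 3*t + 7*sqrt(2)*t/2 + 3*sqrt(2)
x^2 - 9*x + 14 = (x - 7)*(x - 2)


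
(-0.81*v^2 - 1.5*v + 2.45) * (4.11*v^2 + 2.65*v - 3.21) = -3.3291*v^4 - 8.3115*v^3 + 8.6946*v^2 + 11.3075*v - 7.8645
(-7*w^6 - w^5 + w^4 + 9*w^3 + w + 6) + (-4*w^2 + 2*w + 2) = -7*w^6 - w^5 + w^4 + 9*w^3 - 4*w^2 + 3*w + 8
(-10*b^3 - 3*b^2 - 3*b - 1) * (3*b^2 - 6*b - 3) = -30*b^5 + 51*b^4 + 39*b^3 + 24*b^2 + 15*b + 3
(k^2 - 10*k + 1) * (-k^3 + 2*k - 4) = -k^5 + 10*k^4 + k^3 - 24*k^2 + 42*k - 4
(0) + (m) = m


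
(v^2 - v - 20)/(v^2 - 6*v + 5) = (v + 4)/(v - 1)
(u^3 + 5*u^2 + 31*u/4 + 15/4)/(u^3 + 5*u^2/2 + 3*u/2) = (u + 5/2)/u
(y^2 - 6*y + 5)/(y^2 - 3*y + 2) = (y - 5)/(y - 2)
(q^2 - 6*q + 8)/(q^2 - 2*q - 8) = (q - 2)/(q + 2)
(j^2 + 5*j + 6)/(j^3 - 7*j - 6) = (j + 3)/(j^2 - 2*j - 3)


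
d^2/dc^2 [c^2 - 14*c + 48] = 2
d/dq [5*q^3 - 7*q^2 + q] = 15*q^2 - 14*q + 1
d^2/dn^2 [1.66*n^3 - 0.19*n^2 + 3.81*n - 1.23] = 9.96*n - 0.38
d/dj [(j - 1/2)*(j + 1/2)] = 2*j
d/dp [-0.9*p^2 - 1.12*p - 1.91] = -1.8*p - 1.12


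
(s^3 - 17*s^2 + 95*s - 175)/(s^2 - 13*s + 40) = (s^2 - 12*s + 35)/(s - 8)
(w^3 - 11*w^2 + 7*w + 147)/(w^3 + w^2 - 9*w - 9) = (w^2 - 14*w + 49)/(w^2 - 2*w - 3)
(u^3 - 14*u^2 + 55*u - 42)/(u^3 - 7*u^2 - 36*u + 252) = (u - 1)/(u + 6)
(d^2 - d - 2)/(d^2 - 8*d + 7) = (d^2 - d - 2)/(d^2 - 8*d + 7)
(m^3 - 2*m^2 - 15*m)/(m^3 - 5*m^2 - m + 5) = m*(m + 3)/(m^2 - 1)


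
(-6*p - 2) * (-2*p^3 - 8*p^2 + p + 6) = 12*p^4 + 52*p^3 + 10*p^2 - 38*p - 12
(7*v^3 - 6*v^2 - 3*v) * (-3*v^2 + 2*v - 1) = -21*v^5 + 32*v^4 - 10*v^3 + 3*v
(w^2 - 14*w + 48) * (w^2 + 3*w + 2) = w^4 - 11*w^3 + 8*w^2 + 116*w + 96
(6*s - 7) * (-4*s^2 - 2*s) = -24*s^3 + 16*s^2 + 14*s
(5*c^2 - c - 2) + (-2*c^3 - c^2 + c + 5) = -2*c^3 + 4*c^2 + 3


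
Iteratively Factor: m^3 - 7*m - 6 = (m + 2)*(m^2 - 2*m - 3) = (m + 1)*(m + 2)*(m - 3)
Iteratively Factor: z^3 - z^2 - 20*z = (z - 5)*(z^2 + 4*z) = (z - 5)*(z + 4)*(z)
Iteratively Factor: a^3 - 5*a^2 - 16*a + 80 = (a - 5)*(a^2 - 16) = (a - 5)*(a - 4)*(a + 4)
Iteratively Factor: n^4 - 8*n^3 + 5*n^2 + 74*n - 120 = (n + 3)*(n^3 - 11*n^2 + 38*n - 40) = (n - 2)*(n + 3)*(n^2 - 9*n + 20) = (n - 5)*(n - 2)*(n + 3)*(n - 4)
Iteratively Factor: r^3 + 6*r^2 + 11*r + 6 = (r + 2)*(r^2 + 4*r + 3) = (r + 1)*(r + 2)*(r + 3)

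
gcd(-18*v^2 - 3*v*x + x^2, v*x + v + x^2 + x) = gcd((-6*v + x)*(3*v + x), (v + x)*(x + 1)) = 1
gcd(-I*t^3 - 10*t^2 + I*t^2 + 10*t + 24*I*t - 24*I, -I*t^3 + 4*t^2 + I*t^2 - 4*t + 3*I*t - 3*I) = t - 1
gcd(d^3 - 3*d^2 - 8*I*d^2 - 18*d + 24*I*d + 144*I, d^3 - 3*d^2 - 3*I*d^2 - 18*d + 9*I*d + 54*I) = d^2 - 3*d - 18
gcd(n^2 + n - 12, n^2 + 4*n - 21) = n - 3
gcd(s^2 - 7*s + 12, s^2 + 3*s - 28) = s - 4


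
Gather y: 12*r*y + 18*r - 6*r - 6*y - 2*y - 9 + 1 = 12*r + y*(12*r - 8) - 8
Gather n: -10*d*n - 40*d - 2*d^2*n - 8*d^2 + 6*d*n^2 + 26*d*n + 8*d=-8*d^2 + 6*d*n^2 - 32*d + n*(-2*d^2 + 16*d)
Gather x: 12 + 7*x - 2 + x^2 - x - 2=x^2 + 6*x + 8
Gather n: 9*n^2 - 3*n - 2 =9*n^2 - 3*n - 2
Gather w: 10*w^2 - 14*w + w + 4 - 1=10*w^2 - 13*w + 3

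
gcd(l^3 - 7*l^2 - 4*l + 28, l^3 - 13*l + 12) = 1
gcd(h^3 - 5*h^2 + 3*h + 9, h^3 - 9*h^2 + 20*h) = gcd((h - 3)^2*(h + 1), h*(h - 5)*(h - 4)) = 1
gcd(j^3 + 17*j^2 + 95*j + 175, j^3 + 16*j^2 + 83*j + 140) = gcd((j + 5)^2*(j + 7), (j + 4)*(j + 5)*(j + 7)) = j^2 + 12*j + 35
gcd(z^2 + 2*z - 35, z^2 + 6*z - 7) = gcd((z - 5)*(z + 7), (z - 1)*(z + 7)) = z + 7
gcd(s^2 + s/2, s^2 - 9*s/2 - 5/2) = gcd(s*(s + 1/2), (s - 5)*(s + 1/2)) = s + 1/2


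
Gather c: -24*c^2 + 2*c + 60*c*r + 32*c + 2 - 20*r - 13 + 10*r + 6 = -24*c^2 + c*(60*r + 34) - 10*r - 5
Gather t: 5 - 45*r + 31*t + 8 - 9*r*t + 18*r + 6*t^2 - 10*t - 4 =-27*r + 6*t^2 + t*(21 - 9*r) + 9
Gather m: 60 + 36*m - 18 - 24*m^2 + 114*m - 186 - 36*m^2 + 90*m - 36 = -60*m^2 + 240*m - 180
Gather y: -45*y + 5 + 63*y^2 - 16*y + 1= 63*y^2 - 61*y + 6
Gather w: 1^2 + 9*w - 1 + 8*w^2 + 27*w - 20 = 8*w^2 + 36*w - 20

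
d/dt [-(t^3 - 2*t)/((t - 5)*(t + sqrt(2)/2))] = 2*(2*t*(t - 5)*(t^2 - 2) + t*(2*t + sqrt(2))*(t^2 - 2) + (2 - 3*t^2)*(t - 5)*(2*t + sqrt(2)))/((t - 5)^2*(2*t + sqrt(2))^2)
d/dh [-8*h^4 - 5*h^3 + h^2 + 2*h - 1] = -32*h^3 - 15*h^2 + 2*h + 2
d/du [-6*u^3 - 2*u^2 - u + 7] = -18*u^2 - 4*u - 1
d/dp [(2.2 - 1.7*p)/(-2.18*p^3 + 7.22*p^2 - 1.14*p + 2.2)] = (-7.412*p^3 + 26.662*p^2 - 31.768*p - 1.232)/(4.7524*p^6 - 31.4792*p^5 + 57.0988*p^4 - 26.0536*p^3 + 33.0676*p^2 - 5.016*p + 4.84)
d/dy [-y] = -1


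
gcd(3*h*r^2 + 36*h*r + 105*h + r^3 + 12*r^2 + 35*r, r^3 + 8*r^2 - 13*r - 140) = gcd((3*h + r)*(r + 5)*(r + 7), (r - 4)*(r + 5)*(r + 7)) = r^2 + 12*r + 35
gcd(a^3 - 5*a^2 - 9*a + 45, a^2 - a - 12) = a + 3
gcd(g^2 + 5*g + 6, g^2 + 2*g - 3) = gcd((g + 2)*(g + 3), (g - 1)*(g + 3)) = g + 3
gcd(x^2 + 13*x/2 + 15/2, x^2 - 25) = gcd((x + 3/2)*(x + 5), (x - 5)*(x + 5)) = x + 5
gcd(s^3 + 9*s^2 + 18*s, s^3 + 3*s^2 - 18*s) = s^2 + 6*s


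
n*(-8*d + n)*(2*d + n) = -16*d^2*n - 6*d*n^2 + n^3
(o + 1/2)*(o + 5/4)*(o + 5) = o^3 + 27*o^2/4 + 75*o/8 + 25/8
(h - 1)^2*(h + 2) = h^3 - 3*h + 2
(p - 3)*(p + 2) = p^2 - p - 6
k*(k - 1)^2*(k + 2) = k^4 - 3*k^2 + 2*k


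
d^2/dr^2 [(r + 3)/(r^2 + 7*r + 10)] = 2*((r + 3)*(2*r + 7)^2 - (3*r + 10)*(r^2 + 7*r + 10))/(r^2 + 7*r + 10)^3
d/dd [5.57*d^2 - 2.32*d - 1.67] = 11.14*d - 2.32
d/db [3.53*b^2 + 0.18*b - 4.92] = 7.06*b + 0.18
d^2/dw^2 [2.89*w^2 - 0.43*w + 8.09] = 5.78000000000000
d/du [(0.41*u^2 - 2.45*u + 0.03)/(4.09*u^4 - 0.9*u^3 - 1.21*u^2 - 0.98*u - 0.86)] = (-3.3538*u^5 + 30.4305*u^4 - 4.9008*u^3 - 3.2853*u^2 - 0.6326*u + 2.1364)/(16.7281*u^8 - 7.362*u^7 - 9.0878*u^6 - 5.8384*u^5 - 3.8067*u^4 + 3.9196*u^3 + 3.0416*u^2 + 1.6856*u + 0.7396)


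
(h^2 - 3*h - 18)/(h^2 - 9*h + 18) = (h + 3)/(h - 3)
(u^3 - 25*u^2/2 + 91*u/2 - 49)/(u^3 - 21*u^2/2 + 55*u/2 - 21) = (2*u - 7)/(2*u - 3)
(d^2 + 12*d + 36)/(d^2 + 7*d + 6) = (d + 6)/(d + 1)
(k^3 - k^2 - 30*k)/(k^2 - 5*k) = (k^2 - k - 30)/(k - 5)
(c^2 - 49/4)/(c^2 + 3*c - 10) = (c^2 - 49/4)/(c^2 + 3*c - 10)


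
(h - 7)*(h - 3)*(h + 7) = h^3 - 3*h^2 - 49*h + 147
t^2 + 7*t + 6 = (t + 1)*(t + 6)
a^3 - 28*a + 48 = (a - 4)*(a - 2)*(a + 6)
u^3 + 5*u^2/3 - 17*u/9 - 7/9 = (u - 1)*(u + 1/3)*(u + 7/3)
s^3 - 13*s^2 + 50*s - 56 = (s - 7)*(s - 4)*(s - 2)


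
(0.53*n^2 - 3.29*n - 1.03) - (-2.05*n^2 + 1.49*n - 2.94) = 2.58*n^2 - 4.78*n + 1.91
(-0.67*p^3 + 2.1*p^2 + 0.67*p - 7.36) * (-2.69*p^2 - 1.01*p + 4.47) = 1.8023*p^5 - 4.9723*p^4 - 6.9182*p^3 + 28.5087*p^2 + 10.4285*p - 32.8992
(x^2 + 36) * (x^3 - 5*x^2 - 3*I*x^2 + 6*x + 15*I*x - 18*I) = x^5 - 5*x^4 - 3*I*x^4 + 42*x^3 + 15*I*x^3 - 180*x^2 - 126*I*x^2 + 216*x + 540*I*x - 648*I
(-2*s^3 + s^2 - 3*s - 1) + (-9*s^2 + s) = -2*s^3 - 8*s^2 - 2*s - 1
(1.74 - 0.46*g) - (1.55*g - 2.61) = 4.35 - 2.01*g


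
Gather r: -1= -1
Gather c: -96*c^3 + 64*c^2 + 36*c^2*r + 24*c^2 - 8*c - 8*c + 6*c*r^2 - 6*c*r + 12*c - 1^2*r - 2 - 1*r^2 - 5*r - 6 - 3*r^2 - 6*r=-96*c^3 + c^2*(36*r + 88) + c*(6*r^2 - 6*r - 4) - 4*r^2 - 12*r - 8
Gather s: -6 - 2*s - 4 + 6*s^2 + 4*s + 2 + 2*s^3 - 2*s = 2*s^3 + 6*s^2 - 8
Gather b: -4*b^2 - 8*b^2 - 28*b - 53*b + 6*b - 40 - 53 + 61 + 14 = -12*b^2 - 75*b - 18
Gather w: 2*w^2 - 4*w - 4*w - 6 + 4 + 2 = 2*w^2 - 8*w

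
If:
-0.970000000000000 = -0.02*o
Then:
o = 48.50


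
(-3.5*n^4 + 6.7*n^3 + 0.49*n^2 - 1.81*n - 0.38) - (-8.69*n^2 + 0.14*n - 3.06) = -3.5*n^4 + 6.7*n^3 + 9.18*n^2 - 1.95*n + 2.68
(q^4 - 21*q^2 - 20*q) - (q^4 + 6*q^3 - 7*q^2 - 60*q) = -6*q^3 - 14*q^2 + 40*q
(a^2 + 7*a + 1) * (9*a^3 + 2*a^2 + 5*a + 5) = 9*a^5 + 65*a^4 + 28*a^3 + 42*a^2 + 40*a + 5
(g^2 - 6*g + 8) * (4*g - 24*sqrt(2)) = 4*g^3 - 24*sqrt(2)*g^2 - 24*g^2 + 32*g + 144*sqrt(2)*g - 192*sqrt(2)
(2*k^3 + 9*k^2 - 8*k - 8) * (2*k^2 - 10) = 4*k^5 + 18*k^4 - 36*k^3 - 106*k^2 + 80*k + 80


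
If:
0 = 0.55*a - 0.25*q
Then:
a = 0.454545454545455*q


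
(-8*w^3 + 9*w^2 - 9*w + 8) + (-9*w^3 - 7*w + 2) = -17*w^3 + 9*w^2 - 16*w + 10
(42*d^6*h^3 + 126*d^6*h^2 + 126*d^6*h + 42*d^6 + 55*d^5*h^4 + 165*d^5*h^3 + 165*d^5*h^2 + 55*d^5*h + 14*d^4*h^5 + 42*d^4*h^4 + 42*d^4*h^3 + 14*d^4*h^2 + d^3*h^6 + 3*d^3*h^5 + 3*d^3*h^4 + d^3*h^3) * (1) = 42*d^6*h^3 + 126*d^6*h^2 + 126*d^6*h + 42*d^6 + 55*d^5*h^4 + 165*d^5*h^3 + 165*d^5*h^2 + 55*d^5*h + 14*d^4*h^5 + 42*d^4*h^4 + 42*d^4*h^3 + 14*d^4*h^2 + d^3*h^6 + 3*d^3*h^5 + 3*d^3*h^4 + d^3*h^3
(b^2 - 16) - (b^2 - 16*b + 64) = 16*b - 80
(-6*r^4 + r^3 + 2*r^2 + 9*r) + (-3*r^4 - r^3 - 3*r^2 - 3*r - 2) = -9*r^4 - r^2 + 6*r - 2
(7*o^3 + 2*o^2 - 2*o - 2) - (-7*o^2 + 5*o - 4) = 7*o^3 + 9*o^2 - 7*o + 2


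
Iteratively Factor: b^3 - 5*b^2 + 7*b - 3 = (b - 3)*(b^2 - 2*b + 1) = (b - 3)*(b - 1)*(b - 1)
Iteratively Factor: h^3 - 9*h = (h)*(h^2 - 9) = h*(h + 3)*(h - 3)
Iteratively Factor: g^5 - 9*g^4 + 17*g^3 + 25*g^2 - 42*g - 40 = (g - 2)*(g^4 - 7*g^3 + 3*g^2 + 31*g + 20) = (g - 4)*(g - 2)*(g^3 - 3*g^2 - 9*g - 5) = (g - 5)*(g - 4)*(g - 2)*(g^2 + 2*g + 1) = (g - 5)*(g - 4)*(g - 2)*(g + 1)*(g + 1)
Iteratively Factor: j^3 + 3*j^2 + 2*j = (j)*(j^2 + 3*j + 2) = j*(j + 1)*(j + 2)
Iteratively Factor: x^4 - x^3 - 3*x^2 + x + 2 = (x + 1)*(x^3 - 2*x^2 - x + 2) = (x + 1)^2*(x^2 - 3*x + 2) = (x - 2)*(x + 1)^2*(x - 1)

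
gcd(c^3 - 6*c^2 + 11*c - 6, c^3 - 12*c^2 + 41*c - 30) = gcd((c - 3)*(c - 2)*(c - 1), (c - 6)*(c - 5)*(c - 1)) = c - 1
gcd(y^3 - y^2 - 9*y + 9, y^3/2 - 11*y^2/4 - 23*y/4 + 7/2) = 1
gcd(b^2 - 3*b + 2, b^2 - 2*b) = b - 2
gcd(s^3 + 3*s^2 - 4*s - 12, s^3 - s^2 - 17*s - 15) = s + 3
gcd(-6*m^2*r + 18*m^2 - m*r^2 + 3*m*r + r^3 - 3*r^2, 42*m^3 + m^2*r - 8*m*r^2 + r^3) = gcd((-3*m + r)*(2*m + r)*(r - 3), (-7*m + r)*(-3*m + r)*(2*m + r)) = -6*m^2 - m*r + r^2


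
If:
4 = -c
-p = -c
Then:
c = -4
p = -4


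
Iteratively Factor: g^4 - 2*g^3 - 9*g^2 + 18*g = (g)*(g^3 - 2*g^2 - 9*g + 18) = g*(g + 3)*(g^2 - 5*g + 6) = g*(g - 3)*(g + 3)*(g - 2)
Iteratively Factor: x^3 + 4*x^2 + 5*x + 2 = (x + 1)*(x^2 + 3*x + 2) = (x + 1)*(x + 2)*(x + 1)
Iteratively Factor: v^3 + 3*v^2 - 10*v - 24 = (v + 2)*(v^2 + v - 12) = (v + 2)*(v + 4)*(v - 3)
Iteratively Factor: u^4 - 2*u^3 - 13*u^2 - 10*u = (u - 5)*(u^3 + 3*u^2 + 2*u) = u*(u - 5)*(u^2 + 3*u + 2) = u*(u - 5)*(u + 2)*(u + 1)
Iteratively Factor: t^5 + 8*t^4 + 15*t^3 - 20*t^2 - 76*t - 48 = (t - 2)*(t^4 + 10*t^3 + 35*t^2 + 50*t + 24) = (t - 2)*(t + 3)*(t^3 + 7*t^2 + 14*t + 8) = (t - 2)*(t + 1)*(t + 3)*(t^2 + 6*t + 8) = (t - 2)*(t + 1)*(t + 2)*(t + 3)*(t + 4)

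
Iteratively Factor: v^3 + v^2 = (v)*(v^2 + v) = v^2*(v + 1)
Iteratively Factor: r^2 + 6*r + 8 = (r + 2)*(r + 4)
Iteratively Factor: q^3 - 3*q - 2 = (q - 2)*(q^2 + 2*q + 1) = (q - 2)*(q + 1)*(q + 1)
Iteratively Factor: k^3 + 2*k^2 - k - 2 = (k + 1)*(k^2 + k - 2) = (k - 1)*(k + 1)*(k + 2)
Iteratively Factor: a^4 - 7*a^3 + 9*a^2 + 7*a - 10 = (a - 1)*(a^3 - 6*a^2 + 3*a + 10) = (a - 2)*(a - 1)*(a^2 - 4*a - 5) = (a - 2)*(a - 1)*(a + 1)*(a - 5)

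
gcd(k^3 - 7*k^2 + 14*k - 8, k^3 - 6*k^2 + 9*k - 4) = k^2 - 5*k + 4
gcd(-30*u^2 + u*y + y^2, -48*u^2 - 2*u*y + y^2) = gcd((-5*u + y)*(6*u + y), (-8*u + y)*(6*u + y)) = 6*u + y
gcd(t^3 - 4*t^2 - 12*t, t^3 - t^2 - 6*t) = t^2 + 2*t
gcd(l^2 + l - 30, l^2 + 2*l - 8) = 1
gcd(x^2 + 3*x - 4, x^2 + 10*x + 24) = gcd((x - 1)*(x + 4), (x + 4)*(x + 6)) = x + 4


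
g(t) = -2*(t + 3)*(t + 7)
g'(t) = -4*t - 20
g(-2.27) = -6.91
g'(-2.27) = -10.92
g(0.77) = -58.59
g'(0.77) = -23.08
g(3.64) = -141.30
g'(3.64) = -34.56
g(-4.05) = 6.20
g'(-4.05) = -3.80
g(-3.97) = 5.88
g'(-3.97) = -4.12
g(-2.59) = -3.62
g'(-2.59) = -9.64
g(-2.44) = -5.11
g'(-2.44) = -10.24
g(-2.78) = -1.86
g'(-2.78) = -8.88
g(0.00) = -42.00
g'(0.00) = -20.00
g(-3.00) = 0.00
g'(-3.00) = -8.00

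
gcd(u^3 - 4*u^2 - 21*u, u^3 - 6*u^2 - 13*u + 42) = u^2 - 4*u - 21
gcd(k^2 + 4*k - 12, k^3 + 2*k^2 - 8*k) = k - 2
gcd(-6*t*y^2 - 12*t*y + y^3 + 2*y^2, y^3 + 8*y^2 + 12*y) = y^2 + 2*y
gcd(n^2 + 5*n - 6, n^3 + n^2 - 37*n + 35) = n - 1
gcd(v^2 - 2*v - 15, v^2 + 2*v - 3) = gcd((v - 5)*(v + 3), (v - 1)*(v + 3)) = v + 3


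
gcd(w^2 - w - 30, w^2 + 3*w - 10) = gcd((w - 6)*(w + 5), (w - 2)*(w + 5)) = w + 5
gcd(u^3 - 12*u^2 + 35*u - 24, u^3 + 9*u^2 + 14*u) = 1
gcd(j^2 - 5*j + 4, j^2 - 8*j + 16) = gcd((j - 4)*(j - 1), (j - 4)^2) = j - 4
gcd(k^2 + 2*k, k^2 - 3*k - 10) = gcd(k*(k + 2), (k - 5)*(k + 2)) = k + 2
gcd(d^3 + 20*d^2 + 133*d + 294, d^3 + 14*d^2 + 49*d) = d^2 + 14*d + 49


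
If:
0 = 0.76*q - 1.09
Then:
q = 1.43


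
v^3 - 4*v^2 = v^2*(v - 4)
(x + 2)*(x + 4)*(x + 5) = x^3 + 11*x^2 + 38*x + 40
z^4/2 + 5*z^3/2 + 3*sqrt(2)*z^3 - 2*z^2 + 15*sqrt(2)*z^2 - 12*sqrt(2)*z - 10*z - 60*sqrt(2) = (z/2 + 1)*(z - 2)*(z + 5)*(z + 6*sqrt(2))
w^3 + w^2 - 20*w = w*(w - 4)*(w + 5)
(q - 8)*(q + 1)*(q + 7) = q^3 - 57*q - 56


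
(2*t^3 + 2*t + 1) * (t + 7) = 2*t^4 + 14*t^3 + 2*t^2 + 15*t + 7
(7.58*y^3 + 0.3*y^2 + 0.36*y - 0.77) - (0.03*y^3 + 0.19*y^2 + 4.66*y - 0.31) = 7.55*y^3 + 0.11*y^2 - 4.3*y - 0.46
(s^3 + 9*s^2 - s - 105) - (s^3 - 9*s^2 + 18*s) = 18*s^2 - 19*s - 105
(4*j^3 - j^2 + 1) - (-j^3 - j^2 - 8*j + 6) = 5*j^3 + 8*j - 5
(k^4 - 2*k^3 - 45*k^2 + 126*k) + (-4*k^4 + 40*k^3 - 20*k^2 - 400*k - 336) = -3*k^4 + 38*k^3 - 65*k^2 - 274*k - 336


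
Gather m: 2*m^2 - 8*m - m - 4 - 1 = 2*m^2 - 9*m - 5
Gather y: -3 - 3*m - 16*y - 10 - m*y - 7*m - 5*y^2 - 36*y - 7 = -10*m - 5*y^2 + y*(-m - 52) - 20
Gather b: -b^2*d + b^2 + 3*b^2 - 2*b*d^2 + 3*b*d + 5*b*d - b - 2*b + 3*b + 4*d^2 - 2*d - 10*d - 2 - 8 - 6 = b^2*(4 - d) + b*(-2*d^2 + 8*d) + 4*d^2 - 12*d - 16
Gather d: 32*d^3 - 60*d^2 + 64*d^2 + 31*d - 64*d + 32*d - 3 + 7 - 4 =32*d^3 + 4*d^2 - d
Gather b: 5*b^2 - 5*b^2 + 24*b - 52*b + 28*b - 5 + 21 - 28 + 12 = 0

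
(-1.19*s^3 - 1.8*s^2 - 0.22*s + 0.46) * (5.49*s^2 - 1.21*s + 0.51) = -6.5331*s^5 - 8.4421*s^4 + 0.3633*s^3 + 1.8736*s^2 - 0.6688*s + 0.2346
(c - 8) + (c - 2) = 2*c - 10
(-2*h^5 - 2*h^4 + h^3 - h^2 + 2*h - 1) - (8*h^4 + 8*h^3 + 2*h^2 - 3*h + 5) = -2*h^5 - 10*h^4 - 7*h^3 - 3*h^2 + 5*h - 6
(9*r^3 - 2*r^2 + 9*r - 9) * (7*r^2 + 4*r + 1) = 63*r^5 + 22*r^4 + 64*r^3 - 29*r^2 - 27*r - 9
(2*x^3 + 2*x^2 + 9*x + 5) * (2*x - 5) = 4*x^4 - 6*x^3 + 8*x^2 - 35*x - 25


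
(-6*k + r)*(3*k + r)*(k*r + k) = -18*k^3*r - 18*k^3 - 3*k^2*r^2 - 3*k^2*r + k*r^3 + k*r^2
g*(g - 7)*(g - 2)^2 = g^4 - 11*g^3 + 32*g^2 - 28*g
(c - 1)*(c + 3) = c^2 + 2*c - 3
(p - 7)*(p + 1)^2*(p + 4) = p^4 - p^3 - 33*p^2 - 59*p - 28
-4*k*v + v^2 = v*(-4*k + v)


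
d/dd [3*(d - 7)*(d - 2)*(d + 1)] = 9*d^2 - 48*d + 15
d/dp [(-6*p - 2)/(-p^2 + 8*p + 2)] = 2*(-3*p^2 - 2*p + 2)/(p^4 - 16*p^3 + 60*p^2 + 32*p + 4)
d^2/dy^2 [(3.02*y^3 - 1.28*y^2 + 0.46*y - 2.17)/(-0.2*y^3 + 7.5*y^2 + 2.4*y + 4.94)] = (-4.44089209850063e-16*y^7 - 8.95760000000001*y^6 - 8.80799999999954*y^5 - 26.93712*y^4 + 56.3449600000002*y^3 + 221.29692*y^2 - 92.7114720000001*y - 62.417864)/(0.008*y^9 - 0.9*y^8 + 33.462*y^7 - 400.8678*y^6 - 357.084*y^5 - 948.9978*y^4 - 532.70184*y^3 - 634.4442*y^2 - 175.70592*y - 120.553784)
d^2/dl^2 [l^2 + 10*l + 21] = 2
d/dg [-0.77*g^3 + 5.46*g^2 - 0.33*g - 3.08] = -2.31*g^2 + 10.92*g - 0.33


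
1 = 1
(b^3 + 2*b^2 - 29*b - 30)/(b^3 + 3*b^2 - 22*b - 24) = (b - 5)/(b - 4)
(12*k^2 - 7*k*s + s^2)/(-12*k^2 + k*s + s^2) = (-4*k + s)/(4*k + s)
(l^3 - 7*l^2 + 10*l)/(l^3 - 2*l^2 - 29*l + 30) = l*(l^2 - 7*l + 10)/(l^3 - 2*l^2 - 29*l + 30)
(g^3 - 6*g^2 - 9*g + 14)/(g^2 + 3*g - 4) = (g^2 - 5*g - 14)/(g + 4)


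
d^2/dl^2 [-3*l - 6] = 0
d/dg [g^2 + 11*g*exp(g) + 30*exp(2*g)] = 11*g*exp(g) + 2*g + 60*exp(2*g) + 11*exp(g)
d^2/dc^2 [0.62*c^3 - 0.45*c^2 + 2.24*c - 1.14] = 3.72*c - 0.9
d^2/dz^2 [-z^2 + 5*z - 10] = -2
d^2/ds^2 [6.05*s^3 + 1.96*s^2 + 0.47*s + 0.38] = 36.3*s + 3.92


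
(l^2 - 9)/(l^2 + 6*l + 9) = (l - 3)/(l + 3)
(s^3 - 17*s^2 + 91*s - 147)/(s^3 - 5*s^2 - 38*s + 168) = (s^2 - 10*s + 21)/(s^2 + 2*s - 24)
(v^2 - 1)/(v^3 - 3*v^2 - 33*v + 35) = (v + 1)/(v^2 - 2*v - 35)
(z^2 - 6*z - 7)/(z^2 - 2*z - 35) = (z + 1)/(z + 5)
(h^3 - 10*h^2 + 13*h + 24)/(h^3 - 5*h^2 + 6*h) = (h^2 - 7*h - 8)/(h*(h - 2))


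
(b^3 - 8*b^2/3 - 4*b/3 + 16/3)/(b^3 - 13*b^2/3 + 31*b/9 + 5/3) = 3*(3*b^3 - 8*b^2 - 4*b + 16)/(9*b^3 - 39*b^2 + 31*b + 15)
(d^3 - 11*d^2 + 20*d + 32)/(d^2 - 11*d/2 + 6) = 2*(d^2 - 7*d - 8)/(2*d - 3)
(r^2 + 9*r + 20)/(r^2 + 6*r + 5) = (r + 4)/(r + 1)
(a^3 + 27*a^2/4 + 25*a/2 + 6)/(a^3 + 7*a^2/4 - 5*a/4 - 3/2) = (a + 4)/(a - 1)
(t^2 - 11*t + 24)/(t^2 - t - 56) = (t - 3)/(t + 7)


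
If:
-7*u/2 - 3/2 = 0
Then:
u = -3/7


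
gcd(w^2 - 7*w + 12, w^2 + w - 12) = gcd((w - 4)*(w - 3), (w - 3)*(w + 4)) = w - 3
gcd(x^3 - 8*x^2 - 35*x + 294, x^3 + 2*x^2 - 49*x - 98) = x - 7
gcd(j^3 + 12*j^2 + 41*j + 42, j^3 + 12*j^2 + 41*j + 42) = j^3 + 12*j^2 + 41*j + 42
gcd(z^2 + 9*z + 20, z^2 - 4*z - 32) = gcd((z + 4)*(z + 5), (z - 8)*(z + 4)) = z + 4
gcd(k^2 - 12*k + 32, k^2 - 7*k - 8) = k - 8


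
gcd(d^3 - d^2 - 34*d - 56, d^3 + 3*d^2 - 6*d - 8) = d + 4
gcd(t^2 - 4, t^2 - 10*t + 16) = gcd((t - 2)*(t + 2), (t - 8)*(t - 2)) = t - 2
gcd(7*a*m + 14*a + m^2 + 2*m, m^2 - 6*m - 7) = 1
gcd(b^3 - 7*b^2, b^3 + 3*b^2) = b^2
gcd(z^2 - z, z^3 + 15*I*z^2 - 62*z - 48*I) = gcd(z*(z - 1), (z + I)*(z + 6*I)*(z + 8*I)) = 1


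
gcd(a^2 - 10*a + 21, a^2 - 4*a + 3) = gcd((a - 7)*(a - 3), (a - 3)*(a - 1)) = a - 3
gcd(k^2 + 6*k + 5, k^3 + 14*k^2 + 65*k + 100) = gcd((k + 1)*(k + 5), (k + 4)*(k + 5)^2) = k + 5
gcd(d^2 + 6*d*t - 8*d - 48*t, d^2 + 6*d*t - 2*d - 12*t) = d + 6*t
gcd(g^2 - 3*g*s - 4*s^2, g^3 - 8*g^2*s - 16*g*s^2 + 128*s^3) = -g + 4*s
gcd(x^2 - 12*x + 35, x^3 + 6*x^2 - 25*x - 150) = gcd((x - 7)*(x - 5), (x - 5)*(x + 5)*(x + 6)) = x - 5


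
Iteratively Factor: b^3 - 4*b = (b + 2)*(b^2 - 2*b) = b*(b + 2)*(b - 2)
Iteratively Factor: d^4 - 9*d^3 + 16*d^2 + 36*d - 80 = (d + 2)*(d^3 - 11*d^2 + 38*d - 40) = (d - 4)*(d + 2)*(d^2 - 7*d + 10) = (d - 4)*(d - 2)*(d + 2)*(d - 5)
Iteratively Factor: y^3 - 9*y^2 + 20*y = (y)*(y^2 - 9*y + 20) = y*(y - 4)*(y - 5)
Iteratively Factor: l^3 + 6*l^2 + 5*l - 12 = (l + 3)*(l^2 + 3*l - 4) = (l - 1)*(l + 3)*(l + 4)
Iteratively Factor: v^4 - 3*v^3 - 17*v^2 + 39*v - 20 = (v + 4)*(v^3 - 7*v^2 + 11*v - 5) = (v - 1)*(v + 4)*(v^2 - 6*v + 5) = (v - 1)^2*(v + 4)*(v - 5)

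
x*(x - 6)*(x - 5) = x^3 - 11*x^2 + 30*x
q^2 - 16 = (q - 4)*(q + 4)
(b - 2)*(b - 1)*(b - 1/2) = b^3 - 7*b^2/2 + 7*b/2 - 1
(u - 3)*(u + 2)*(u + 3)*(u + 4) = u^4 + 6*u^3 - u^2 - 54*u - 72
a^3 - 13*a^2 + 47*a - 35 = (a - 7)*(a - 5)*(a - 1)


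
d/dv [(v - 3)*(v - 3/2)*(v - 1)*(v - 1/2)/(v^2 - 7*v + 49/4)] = 2*(8*v^4 - 80*v^3 + 252*v^2 - 293*v + 108)/(8*v^3 - 84*v^2 + 294*v - 343)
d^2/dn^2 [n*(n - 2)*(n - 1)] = 6*n - 6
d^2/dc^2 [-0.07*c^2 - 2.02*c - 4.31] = -0.140000000000000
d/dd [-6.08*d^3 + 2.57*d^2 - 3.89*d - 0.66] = -18.24*d^2 + 5.14*d - 3.89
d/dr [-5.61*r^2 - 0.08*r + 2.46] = -11.22*r - 0.08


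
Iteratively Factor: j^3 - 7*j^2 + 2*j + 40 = (j + 2)*(j^2 - 9*j + 20) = (j - 4)*(j + 2)*(j - 5)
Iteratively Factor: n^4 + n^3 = (n + 1)*(n^3) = n*(n + 1)*(n^2) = n^2*(n + 1)*(n)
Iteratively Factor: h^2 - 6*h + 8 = (h - 2)*(h - 4)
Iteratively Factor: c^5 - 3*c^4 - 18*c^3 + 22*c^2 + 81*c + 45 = (c + 1)*(c^4 - 4*c^3 - 14*c^2 + 36*c + 45) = (c - 5)*(c + 1)*(c^3 + c^2 - 9*c - 9) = (c - 5)*(c + 1)*(c + 3)*(c^2 - 2*c - 3) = (c - 5)*(c + 1)^2*(c + 3)*(c - 3)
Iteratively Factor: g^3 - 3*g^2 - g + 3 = (g - 3)*(g^2 - 1) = (g - 3)*(g - 1)*(g + 1)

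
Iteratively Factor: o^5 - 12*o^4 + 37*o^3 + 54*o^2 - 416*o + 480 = (o - 4)*(o^4 - 8*o^3 + 5*o^2 + 74*o - 120) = (o - 4)^2*(o^3 - 4*o^2 - 11*o + 30) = (o - 4)^2*(o + 3)*(o^2 - 7*o + 10) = (o - 4)^2*(o - 2)*(o + 3)*(o - 5)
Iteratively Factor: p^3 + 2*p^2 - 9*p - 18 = (p - 3)*(p^2 + 5*p + 6) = (p - 3)*(p + 3)*(p + 2)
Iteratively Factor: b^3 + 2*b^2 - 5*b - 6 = (b + 3)*(b^2 - b - 2) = (b + 1)*(b + 3)*(b - 2)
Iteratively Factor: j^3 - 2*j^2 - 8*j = (j - 4)*(j^2 + 2*j) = (j - 4)*(j + 2)*(j)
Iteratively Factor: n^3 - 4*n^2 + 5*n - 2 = (n - 2)*(n^2 - 2*n + 1) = (n - 2)*(n - 1)*(n - 1)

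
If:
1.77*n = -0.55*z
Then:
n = -0.310734463276836*z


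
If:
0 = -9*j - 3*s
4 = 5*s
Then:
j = -4/15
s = 4/5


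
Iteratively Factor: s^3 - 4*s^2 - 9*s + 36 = (s + 3)*(s^2 - 7*s + 12) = (s - 3)*(s + 3)*(s - 4)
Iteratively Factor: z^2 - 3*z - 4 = (z + 1)*(z - 4)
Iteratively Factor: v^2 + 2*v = (v)*(v + 2)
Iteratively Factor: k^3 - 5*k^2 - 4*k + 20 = (k - 5)*(k^2 - 4) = (k - 5)*(k + 2)*(k - 2)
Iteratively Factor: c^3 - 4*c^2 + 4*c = (c - 2)*(c^2 - 2*c) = c*(c - 2)*(c - 2)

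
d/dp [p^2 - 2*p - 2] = 2*p - 2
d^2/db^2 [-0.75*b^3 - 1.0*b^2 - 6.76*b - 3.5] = -4.5*b - 2.0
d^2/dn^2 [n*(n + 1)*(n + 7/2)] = 6*n + 9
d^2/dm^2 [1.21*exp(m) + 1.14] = 1.21*exp(m)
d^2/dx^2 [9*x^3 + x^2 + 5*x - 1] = 54*x + 2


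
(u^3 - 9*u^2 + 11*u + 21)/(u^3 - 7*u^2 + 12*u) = (u^2 - 6*u - 7)/(u*(u - 4))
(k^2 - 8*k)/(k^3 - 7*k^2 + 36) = k*(k - 8)/(k^3 - 7*k^2 + 36)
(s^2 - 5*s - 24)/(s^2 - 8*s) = (s + 3)/s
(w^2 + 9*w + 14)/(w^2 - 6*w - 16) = (w + 7)/(w - 8)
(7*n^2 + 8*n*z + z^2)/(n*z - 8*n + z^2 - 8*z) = (7*n + z)/(z - 8)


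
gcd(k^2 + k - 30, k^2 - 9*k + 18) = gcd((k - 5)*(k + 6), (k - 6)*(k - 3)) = 1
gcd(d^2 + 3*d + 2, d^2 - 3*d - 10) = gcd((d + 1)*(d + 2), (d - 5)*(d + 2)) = d + 2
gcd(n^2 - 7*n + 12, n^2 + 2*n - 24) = n - 4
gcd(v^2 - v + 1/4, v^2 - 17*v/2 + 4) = v - 1/2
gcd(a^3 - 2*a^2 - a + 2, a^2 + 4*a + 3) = a + 1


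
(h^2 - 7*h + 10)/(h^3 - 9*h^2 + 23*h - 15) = (h - 2)/(h^2 - 4*h + 3)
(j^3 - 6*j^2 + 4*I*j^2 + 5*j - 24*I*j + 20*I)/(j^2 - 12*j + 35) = (j^2 + j*(-1 + 4*I) - 4*I)/(j - 7)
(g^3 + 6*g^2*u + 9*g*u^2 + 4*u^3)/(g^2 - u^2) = (-g^2 - 5*g*u - 4*u^2)/(-g + u)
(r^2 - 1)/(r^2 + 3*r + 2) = (r - 1)/(r + 2)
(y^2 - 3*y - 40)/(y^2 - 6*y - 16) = (y + 5)/(y + 2)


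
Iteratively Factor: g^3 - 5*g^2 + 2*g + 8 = (g - 4)*(g^2 - g - 2) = (g - 4)*(g + 1)*(g - 2)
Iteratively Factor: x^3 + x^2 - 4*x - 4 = (x - 2)*(x^2 + 3*x + 2) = (x - 2)*(x + 2)*(x + 1)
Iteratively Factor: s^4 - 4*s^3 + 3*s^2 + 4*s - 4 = (s - 2)*(s^3 - 2*s^2 - s + 2) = (s - 2)*(s + 1)*(s^2 - 3*s + 2) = (s - 2)^2*(s + 1)*(s - 1)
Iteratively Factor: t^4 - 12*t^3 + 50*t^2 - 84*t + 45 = (t - 3)*(t^3 - 9*t^2 + 23*t - 15) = (t - 5)*(t - 3)*(t^2 - 4*t + 3) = (t - 5)*(t - 3)^2*(t - 1)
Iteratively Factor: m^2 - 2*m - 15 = (m + 3)*(m - 5)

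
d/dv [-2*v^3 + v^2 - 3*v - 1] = -6*v^2 + 2*v - 3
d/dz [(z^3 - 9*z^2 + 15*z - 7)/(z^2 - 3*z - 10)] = (z^4 - 6*z^3 - 18*z^2 + 194*z - 171)/(z^4 - 6*z^3 - 11*z^2 + 60*z + 100)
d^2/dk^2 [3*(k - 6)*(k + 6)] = 6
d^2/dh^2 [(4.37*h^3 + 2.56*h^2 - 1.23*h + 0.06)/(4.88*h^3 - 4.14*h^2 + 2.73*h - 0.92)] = (4.54747350886464e-13*h^7 + 298.505696*h^6 - 525.0636*h^5 + 197.048544*h^4 + 221.838578*h^3 - 179.657496*h^2 + 47.849016*h - 1.407676)/(116.214272*h^9 - 295.774848*h^8 + 445.96368*h^7 - 467.614104*h^6 + 361.005444*h^5 - 213.409962*h^4 + 95.125857*h^3 - 31.082292*h^2 + 6.932016*h - 0.778688)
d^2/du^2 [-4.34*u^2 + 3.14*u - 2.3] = -8.68000000000000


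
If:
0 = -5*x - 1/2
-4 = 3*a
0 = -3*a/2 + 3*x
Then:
No Solution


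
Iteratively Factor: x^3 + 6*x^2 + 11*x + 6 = (x + 1)*(x^2 + 5*x + 6) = (x + 1)*(x + 3)*(x + 2)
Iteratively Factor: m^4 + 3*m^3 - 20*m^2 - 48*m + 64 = (m - 1)*(m^3 + 4*m^2 - 16*m - 64) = (m - 1)*(m + 4)*(m^2 - 16) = (m - 4)*(m - 1)*(m + 4)*(m + 4)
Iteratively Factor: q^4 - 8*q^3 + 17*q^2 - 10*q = (q)*(q^3 - 8*q^2 + 17*q - 10) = q*(q - 2)*(q^2 - 6*q + 5) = q*(q - 2)*(q - 1)*(q - 5)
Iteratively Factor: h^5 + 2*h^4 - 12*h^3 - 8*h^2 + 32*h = (h - 2)*(h^4 + 4*h^3 - 4*h^2 - 16*h) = h*(h - 2)*(h^3 + 4*h^2 - 4*h - 16) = h*(h - 2)*(h + 2)*(h^2 + 2*h - 8) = h*(h - 2)*(h + 2)*(h + 4)*(h - 2)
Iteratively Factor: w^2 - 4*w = (w)*(w - 4)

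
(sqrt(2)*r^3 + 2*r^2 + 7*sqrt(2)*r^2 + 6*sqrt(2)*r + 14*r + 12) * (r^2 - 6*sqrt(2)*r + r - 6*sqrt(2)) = sqrt(2)*r^5 - 10*r^4 + 8*sqrt(2)*r^4 - 80*r^3 + sqrt(2)*r^3 - 130*r^2 - 90*sqrt(2)*r^2 - 156*sqrt(2)*r - 60*r - 72*sqrt(2)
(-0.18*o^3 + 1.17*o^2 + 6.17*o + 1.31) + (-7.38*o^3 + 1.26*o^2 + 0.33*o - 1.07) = -7.56*o^3 + 2.43*o^2 + 6.5*o + 0.24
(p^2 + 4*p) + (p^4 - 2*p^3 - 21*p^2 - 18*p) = p^4 - 2*p^3 - 20*p^2 - 14*p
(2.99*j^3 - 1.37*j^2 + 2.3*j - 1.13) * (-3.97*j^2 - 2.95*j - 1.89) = -11.8703*j^5 - 3.3816*j^4 - 10.7406*j^3 + 0.290399999999999*j^2 - 1.0135*j + 2.1357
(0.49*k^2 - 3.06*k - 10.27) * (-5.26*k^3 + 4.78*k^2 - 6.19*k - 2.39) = -2.5774*k^5 + 18.4378*k^4 + 36.3603*k^3 - 31.3203*k^2 + 70.8847*k + 24.5453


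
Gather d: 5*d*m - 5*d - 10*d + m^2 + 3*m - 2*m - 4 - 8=d*(5*m - 15) + m^2 + m - 12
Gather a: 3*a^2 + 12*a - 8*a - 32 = 3*a^2 + 4*a - 32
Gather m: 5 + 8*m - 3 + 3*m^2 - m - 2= 3*m^2 + 7*m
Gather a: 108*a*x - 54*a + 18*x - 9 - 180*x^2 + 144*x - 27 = a*(108*x - 54) - 180*x^2 + 162*x - 36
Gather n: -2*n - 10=-2*n - 10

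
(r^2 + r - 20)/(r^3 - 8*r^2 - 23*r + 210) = (r - 4)/(r^2 - 13*r + 42)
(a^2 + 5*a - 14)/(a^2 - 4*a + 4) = (a + 7)/(a - 2)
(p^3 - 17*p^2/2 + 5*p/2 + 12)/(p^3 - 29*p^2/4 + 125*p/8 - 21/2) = 4*(p^2 - 7*p - 8)/(4*p^2 - 23*p + 28)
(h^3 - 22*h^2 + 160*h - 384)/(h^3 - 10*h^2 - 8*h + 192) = (h - 8)/(h + 4)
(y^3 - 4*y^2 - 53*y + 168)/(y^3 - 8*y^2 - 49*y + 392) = (y - 3)/(y - 7)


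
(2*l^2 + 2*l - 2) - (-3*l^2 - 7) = 5*l^2 + 2*l + 5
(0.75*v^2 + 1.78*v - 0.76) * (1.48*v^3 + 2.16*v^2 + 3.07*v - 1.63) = 1.11*v^5 + 4.2544*v^4 + 5.0225*v^3 + 2.6005*v^2 - 5.2346*v + 1.2388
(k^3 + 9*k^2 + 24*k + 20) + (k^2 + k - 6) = k^3 + 10*k^2 + 25*k + 14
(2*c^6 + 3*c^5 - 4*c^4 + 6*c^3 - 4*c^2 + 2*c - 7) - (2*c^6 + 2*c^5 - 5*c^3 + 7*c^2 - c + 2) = c^5 - 4*c^4 + 11*c^3 - 11*c^2 + 3*c - 9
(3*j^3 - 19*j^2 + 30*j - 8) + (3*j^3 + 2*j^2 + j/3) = 6*j^3 - 17*j^2 + 91*j/3 - 8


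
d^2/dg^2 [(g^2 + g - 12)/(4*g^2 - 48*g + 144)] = (13*g + 12)/(2*(g^4 - 24*g^3 + 216*g^2 - 864*g + 1296))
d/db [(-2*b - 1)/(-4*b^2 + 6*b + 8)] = (-4*b^2 - 4*b - 5)/(2*(4*b^4 - 12*b^3 - 7*b^2 + 24*b + 16))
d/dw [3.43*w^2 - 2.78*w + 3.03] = 6.86*w - 2.78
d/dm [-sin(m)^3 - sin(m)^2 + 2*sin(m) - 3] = (-3*sin(m)^2 - 2*sin(m) + 2)*cos(m)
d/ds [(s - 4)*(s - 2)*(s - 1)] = 3*s^2 - 14*s + 14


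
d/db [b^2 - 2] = 2*b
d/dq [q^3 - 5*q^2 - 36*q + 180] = 3*q^2 - 10*q - 36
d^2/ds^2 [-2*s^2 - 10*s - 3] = -4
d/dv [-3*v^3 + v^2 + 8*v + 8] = -9*v^2 + 2*v + 8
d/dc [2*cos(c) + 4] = -2*sin(c)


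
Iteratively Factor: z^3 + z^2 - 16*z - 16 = (z - 4)*(z^2 + 5*z + 4) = (z - 4)*(z + 4)*(z + 1)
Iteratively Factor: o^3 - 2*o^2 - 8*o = (o)*(o^2 - 2*o - 8) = o*(o - 4)*(o + 2)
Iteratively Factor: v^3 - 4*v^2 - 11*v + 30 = (v - 2)*(v^2 - 2*v - 15) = (v - 2)*(v + 3)*(v - 5)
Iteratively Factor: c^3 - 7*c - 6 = (c + 2)*(c^2 - 2*c - 3) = (c + 1)*(c + 2)*(c - 3)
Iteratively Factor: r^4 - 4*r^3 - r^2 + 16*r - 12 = (r - 2)*(r^3 - 2*r^2 - 5*r + 6) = (r - 2)*(r - 1)*(r^2 - r - 6) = (r - 2)*(r - 1)*(r + 2)*(r - 3)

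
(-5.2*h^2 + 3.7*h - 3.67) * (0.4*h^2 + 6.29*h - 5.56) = -2.08*h^4 - 31.228*h^3 + 50.717*h^2 - 43.6563*h + 20.4052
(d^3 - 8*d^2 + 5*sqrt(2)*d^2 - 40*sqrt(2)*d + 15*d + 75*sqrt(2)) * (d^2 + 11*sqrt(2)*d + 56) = d^5 - 8*d^4 + 16*sqrt(2)*d^4 - 128*sqrt(2)*d^3 + 181*d^3 - 1328*d^2 + 520*sqrt(2)*d^2 - 2240*sqrt(2)*d + 2490*d + 4200*sqrt(2)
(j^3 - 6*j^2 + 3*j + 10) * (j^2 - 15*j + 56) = j^5 - 21*j^4 + 149*j^3 - 371*j^2 + 18*j + 560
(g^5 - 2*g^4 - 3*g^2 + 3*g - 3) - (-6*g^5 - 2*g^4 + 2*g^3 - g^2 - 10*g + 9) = 7*g^5 - 2*g^3 - 2*g^2 + 13*g - 12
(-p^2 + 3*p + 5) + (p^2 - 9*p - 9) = -6*p - 4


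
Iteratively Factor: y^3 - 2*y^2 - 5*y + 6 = (y - 3)*(y^2 + y - 2) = (y - 3)*(y - 1)*(y + 2)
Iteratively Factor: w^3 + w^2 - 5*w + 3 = (w - 1)*(w^2 + 2*w - 3) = (w - 1)*(w + 3)*(w - 1)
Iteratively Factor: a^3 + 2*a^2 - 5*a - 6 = (a + 1)*(a^2 + a - 6) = (a + 1)*(a + 3)*(a - 2)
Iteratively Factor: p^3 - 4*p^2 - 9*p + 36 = (p - 3)*(p^2 - p - 12) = (p - 4)*(p - 3)*(p + 3)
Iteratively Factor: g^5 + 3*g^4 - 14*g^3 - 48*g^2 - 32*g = (g + 1)*(g^4 + 2*g^3 - 16*g^2 - 32*g) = (g + 1)*(g + 2)*(g^3 - 16*g) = (g - 4)*(g + 1)*(g + 2)*(g^2 + 4*g) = (g - 4)*(g + 1)*(g + 2)*(g + 4)*(g)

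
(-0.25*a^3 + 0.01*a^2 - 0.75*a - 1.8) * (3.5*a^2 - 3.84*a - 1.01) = -0.875*a^5 + 0.995*a^4 - 2.4109*a^3 - 3.4301*a^2 + 7.6695*a + 1.818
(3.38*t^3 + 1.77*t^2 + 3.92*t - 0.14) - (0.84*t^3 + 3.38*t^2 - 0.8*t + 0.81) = 2.54*t^3 - 1.61*t^2 + 4.72*t - 0.95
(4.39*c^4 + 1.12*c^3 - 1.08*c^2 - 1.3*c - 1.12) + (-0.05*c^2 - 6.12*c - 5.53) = 4.39*c^4 + 1.12*c^3 - 1.13*c^2 - 7.42*c - 6.65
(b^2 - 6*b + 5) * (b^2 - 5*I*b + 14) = b^4 - 6*b^3 - 5*I*b^3 + 19*b^2 + 30*I*b^2 - 84*b - 25*I*b + 70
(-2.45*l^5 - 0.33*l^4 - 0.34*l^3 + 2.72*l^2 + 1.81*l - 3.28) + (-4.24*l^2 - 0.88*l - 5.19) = -2.45*l^5 - 0.33*l^4 - 0.34*l^3 - 1.52*l^2 + 0.93*l - 8.47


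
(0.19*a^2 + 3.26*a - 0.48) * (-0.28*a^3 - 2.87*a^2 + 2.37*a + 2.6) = -0.0532*a^5 - 1.4581*a^4 - 8.7715*a^3 + 9.5978*a^2 + 7.3384*a - 1.248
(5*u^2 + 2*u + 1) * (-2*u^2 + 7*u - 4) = -10*u^4 + 31*u^3 - 8*u^2 - u - 4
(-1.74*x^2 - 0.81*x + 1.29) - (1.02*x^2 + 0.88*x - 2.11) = -2.76*x^2 - 1.69*x + 3.4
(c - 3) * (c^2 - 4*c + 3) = c^3 - 7*c^2 + 15*c - 9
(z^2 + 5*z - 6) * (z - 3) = z^3 + 2*z^2 - 21*z + 18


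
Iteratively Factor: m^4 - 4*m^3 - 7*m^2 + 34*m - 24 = (m - 4)*(m^3 - 7*m + 6) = (m - 4)*(m + 3)*(m^2 - 3*m + 2) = (m - 4)*(m - 1)*(m + 3)*(m - 2)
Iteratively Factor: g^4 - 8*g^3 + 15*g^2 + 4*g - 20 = (g + 1)*(g^3 - 9*g^2 + 24*g - 20) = (g - 5)*(g + 1)*(g^2 - 4*g + 4) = (g - 5)*(g - 2)*(g + 1)*(g - 2)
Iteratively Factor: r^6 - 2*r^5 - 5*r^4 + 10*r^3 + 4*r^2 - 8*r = (r - 1)*(r^5 - r^4 - 6*r^3 + 4*r^2 + 8*r) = (r - 1)*(r + 1)*(r^4 - 2*r^3 - 4*r^2 + 8*r) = (r - 1)*(r + 1)*(r + 2)*(r^3 - 4*r^2 + 4*r) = (r - 2)*(r - 1)*(r + 1)*(r + 2)*(r^2 - 2*r) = (r - 2)^2*(r - 1)*(r + 1)*(r + 2)*(r)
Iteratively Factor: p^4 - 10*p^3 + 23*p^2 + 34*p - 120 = (p - 3)*(p^3 - 7*p^2 + 2*p + 40) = (p - 4)*(p - 3)*(p^2 - 3*p - 10) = (p - 4)*(p - 3)*(p + 2)*(p - 5)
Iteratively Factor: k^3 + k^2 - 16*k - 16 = (k - 4)*(k^2 + 5*k + 4) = (k - 4)*(k + 1)*(k + 4)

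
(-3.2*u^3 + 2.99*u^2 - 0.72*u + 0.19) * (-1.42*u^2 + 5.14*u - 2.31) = 4.544*u^5 - 20.6938*u^4 + 23.783*u^3 - 10.8775*u^2 + 2.6398*u - 0.4389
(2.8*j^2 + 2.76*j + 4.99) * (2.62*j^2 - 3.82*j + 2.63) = 7.336*j^4 - 3.4648*j^3 + 9.8946*j^2 - 11.803*j + 13.1237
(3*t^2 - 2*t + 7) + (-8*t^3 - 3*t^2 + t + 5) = -8*t^3 - t + 12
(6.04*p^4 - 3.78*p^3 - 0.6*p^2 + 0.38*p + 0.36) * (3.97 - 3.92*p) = -23.6768*p^5 + 38.7964*p^4 - 12.6546*p^3 - 3.8716*p^2 + 0.0974000000000002*p + 1.4292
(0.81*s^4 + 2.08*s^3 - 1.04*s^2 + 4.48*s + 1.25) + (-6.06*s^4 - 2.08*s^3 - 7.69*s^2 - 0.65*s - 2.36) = -5.25*s^4 - 8.73*s^2 + 3.83*s - 1.11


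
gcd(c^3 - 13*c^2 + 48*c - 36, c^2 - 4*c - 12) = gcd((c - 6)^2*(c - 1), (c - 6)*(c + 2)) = c - 6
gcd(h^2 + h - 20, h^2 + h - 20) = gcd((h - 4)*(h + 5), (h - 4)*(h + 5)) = h^2 + h - 20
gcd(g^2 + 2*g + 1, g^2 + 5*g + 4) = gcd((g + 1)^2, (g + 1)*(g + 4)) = g + 1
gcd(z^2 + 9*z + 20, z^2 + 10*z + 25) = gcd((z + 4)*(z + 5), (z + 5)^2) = z + 5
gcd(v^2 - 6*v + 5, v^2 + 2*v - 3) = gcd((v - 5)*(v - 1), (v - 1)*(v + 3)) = v - 1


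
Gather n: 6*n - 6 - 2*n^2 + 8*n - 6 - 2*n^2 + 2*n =-4*n^2 + 16*n - 12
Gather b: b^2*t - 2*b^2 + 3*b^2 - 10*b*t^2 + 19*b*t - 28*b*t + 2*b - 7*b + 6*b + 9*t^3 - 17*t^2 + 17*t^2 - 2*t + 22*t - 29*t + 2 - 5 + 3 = b^2*(t + 1) + b*(-10*t^2 - 9*t + 1) + 9*t^3 - 9*t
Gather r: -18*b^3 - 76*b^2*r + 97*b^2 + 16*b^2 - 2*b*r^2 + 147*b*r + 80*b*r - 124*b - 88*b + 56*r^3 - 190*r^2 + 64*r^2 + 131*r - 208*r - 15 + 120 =-18*b^3 + 113*b^2 - 212*b + 56*r^3 + r^2*(-2*b - 126) + r*(-76*b^2 + 227*b - 77) + 105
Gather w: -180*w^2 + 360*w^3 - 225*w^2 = 360*w^3 - 405*w^2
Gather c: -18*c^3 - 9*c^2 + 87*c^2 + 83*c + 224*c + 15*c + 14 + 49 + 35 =-18*c^3 + 78*c^2 + 322*c + 98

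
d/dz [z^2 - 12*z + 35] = 2*z - 12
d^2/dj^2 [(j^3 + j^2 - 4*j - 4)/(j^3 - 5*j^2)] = 12*(j^4 - 2*j^3 + 6*j^2 + 10*j - 50)/(j^4*(j^3 - 15*j^2 + 75*j - 125))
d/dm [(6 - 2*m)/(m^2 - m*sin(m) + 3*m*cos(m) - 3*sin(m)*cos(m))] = 2*(-m^2 + m*sin(m) - 3*m*cos(m) + (3 - m)*(3*m*sin(m) + m*cos(m) - 2*m + sin(m) - 3*cos(m) + 3*cos(2*m)) + 3*sin(2*m)/2)/((m - sin(m))^2*(m + 3*cos(m))^2)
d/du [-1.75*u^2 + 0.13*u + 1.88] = 0.13 - 3.5*u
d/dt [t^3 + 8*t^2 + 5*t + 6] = 3*t^2 + 16*t + 5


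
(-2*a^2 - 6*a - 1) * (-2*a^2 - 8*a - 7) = 4*a^4 + 28*a^3 + 64*a^2 + 50*a + 7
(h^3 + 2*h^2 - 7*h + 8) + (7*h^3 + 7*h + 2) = 8*h^3 + 2*h^2 + 10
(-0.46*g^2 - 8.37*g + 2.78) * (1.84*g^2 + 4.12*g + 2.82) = -0.8464*g^4 - 17.296*g^3 - 30.6664*g^2 - 12.1498*g + 7.8396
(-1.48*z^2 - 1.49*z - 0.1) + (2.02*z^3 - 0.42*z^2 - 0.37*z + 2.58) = 2.02*z^3 - 1.9*z^2 - 1.86*z + 2.48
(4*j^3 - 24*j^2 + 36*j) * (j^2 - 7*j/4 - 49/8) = 4*j^5 - 31*j^4 + 107*j^3/2 + 84*j^2 - 441*j/2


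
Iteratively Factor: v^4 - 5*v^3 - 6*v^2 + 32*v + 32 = (v - 4)*(v^3 - v^2 - 10*v - 8) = (v - 4)*(v + 1)*(v^2 - 2*v - 8) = (v - 4)*(v + 1)*(v + 2)*(v - 4)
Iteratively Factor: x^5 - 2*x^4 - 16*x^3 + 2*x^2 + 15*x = (x + 1)*(x^4 - 3*x^3 - 13*x^2 + 15*x) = x*(x + 1)*(x^3 - 3*x^2 - 13*x + 15) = x*(x - 5)*(x + 1)*(x^2 + 2*x - 3) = x*(x - 5)*(x - 1)*(x + 1)*(x + 3)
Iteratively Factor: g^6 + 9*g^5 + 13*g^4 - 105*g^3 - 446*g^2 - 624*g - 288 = (g + 4)*(g^5 + 5*g^4 - 7*g^3 - 77*g^2 - 138*g - 72) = (g - 4)*(g + 4)*(g^4 + 9*g^3 + 29*g^2 + 39*g + 18) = (g - 4)*(g + 3)*(g + 4)*(g^3 + 6*g^2 + 11*g + 6) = (g - 4)*(g + 3)^2*(g + 4)*(g^2 + 3*g + 2) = (g - 4)*(g + 1)*(g + 3)^2*(g + 4)*(g + 2)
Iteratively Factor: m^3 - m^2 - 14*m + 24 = (m - 2)*(m^2 + m - 12) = (m - 3)*(m - 2)*(m + 4)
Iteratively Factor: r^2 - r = (r)*(r - 1)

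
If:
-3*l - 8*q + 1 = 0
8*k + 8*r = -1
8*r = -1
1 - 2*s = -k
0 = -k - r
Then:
No Solution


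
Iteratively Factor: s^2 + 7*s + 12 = (s + 3)*(s + 4)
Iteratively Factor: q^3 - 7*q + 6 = (q - 2)*(q^2 + 2*q - 3) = (q - 2)*(q - 1)*(q + 3)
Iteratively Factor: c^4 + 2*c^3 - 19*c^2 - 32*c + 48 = (c - 1)*(c^3 + 3*c^2 - 16*c - 48) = (c - 1)*(c + 3)*(c^2 - 16) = (c - 4)*(c - 1)*(c + 3)*(c + 4)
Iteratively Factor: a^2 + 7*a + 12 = (a + 3)*(a + 4)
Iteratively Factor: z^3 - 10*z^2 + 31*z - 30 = (z - 5)*(z^2 - 5*z + 6) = (z - 5)*(z - 3)*(z - 2)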